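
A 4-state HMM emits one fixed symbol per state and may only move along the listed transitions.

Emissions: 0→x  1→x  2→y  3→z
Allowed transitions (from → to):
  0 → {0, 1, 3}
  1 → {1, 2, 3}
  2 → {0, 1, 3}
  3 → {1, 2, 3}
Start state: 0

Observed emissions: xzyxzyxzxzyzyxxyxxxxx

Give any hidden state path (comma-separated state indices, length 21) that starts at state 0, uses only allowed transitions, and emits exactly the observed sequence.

0,3,2,1,3,2,0,3,1,3,2,3,2,0,1,2,0,0,0,1,1

  t0 'x' -> {0,1}, take 0 (start)
  t1 'z' -> {3}, take 3 (0->3 ok)
  t2 'y' -> {2}, take 2 (3->2 ok)
  t3 'x' -> {0,1}, take 1 (2->1 ok)
  t4 'z' -> {3}, take 3 (1->3 ok)
  t5 'y' -> {2}, take 2 (3->2 ok)
  t6 'x' -> {0,1}, take 0 (2->0 ok)
  t7 'z' -> {3}, take 3 (0->3 ok)
  t8 'x' -> {0,1}, take 1 (3->1 ok)
  t9 'z' -> {3}, take 3 (1->3 ok)
  t10 'y' -> {2}, take 2 (3->2 ok)
  t11 'z' -> {3}, take 3 (2->3 ok)
  t12 'y' -> {2}, take 2 (3->2 ok)
  t13 'x' -> {0,1}, take 0 (2->0 ok)
  t14 'x' -> {0,1}, take 1 (0->1 ok)
  t15 'y' -> {2}, take 2 (1->2 ok)
  t16 'x' -> {0,1}, take 0 (2->0 ok)
  t17 'x' -> {0,1}, take 0 (0->0 ok)
  t18 'x' -> {0,1}, take 0 (0->0 ok)
  t19 'x' -> {0,1}, take 1 (0->1 ok)
  t20 'x' -> {0,1}, take 1 (1->1 ok)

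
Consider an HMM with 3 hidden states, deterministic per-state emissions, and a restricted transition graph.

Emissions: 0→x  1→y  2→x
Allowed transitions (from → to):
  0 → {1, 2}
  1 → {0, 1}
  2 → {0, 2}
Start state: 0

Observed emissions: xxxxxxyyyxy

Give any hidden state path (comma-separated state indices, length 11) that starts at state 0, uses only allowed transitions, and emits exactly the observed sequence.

0,2,2,2,2,0,1,1,1,0,1

  t0 'x' -> {0,2}, take 0 (start)
  t1 'x' -> {0,2}, take 2 (0->2 ok)
  t2 'x' -> {0,2}, take 2 (2->2 ok)
  t3 'x' -> {0,2}, take 2 (2->2 ok)
  t4 'x' -> {0,2}, take 2 (2->2 ok)
  t5 'x' -> {0,2}, take 0 (2->0 ok)
  t6 'y' -> {1}, take 1 (0->1 ok)
  t7 'y' -> {1}, take 1 (1->1 ok)
  t8 'y' -> {1}, take 1 (1->1 ok)
  t9 'x' -> {0,2}, take 0 (1->0 ok)
  t10 'y' -> {1}, take 1 (0->1 ok)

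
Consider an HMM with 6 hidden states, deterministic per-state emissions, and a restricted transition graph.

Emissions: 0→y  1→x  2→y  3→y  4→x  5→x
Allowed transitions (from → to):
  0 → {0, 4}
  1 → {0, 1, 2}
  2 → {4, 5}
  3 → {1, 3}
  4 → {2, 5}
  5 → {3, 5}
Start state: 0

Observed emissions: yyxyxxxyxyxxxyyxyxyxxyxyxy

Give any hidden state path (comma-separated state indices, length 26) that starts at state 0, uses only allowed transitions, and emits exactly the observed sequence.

0,0,4,2,4,5,5,3,1,2,5,5,5,3,3,1,2,5,3,1,1,2,4,2,4,2

  t0 'y' -> {0,2,3}, take 0 (start)
  t1 'y' -> {0,2,3}, take 0 (0->0 ok)
  t2 'x' -> {1,4,5}, take 4 (0->4 ok)
  t3 'y' -> {0,2,3}, take 2 (4->2 ok)
  t4 'x' -> {1,4,5}, take 4 (2->4 ok)
  t5 'x' -> {1,4,5}, take 5 (4->5 ok)
  t6 'x' -> {1,4,5}, take 5 (5->5 ok)
  t7 'y' -> {0,2,3}, take 3 (5->3 ok)
  t8 'x' -> {1,4,5}, take 1 (3->1 ok)
  t9 'y' -> {0,2,3}, take 2 (1->2 ok)
  t10 'x' -> {1,4,5}, take 5 (2->5 ok)
  t11 'x' -> {1,4,5}, take 5 (5->5 ok)
  t12 'x' -> {1,4,5}, take 5 (5->5 ok)
  t13 'y' -> {0,2,3}, take 3 (5->3 ok)
  t14 'y' -> {0,2,3}, take 3 (3->3 ok)
  t15 'x' -> {1,4,5}, take 1 (3->1 ok)
  t16 'y' -> {0,2,3}, take 2 (1->2 ok)
  t17 'x' -> {1,4,5}, take 5 (2->5 ok)
  t18 'y' -> {0,2,3}, take 3 (5->3 ok)
  t19 'x' -> {1,4,5}, take 1 (3->1 ok)
  t20 'x' -> {1,4,5}, take 1 (1->1 ok)
  t21 'y' -> {0,2,3}, take 2 (1->2 ok)
  t22 'x' -> {1,4,5}, take 4 (2->4 ok)
  t23 'y' -> {0,2,3}, take 2 (4->2 ok)
  t24 'x' -> {1,4,5}, take 4 (2->4 ok)
  t25 'y' -> {0,2,3}, take 2 (4->2 ok)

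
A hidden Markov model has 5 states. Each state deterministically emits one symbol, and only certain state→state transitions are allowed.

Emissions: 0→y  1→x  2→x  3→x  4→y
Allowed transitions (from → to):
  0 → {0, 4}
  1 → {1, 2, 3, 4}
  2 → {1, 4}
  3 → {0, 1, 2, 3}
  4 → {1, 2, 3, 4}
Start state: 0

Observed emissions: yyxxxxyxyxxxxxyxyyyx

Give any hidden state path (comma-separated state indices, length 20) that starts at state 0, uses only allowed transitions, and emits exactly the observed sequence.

  0: obs=y cand={0,4} pick 0 [start]
  1: obs=y cand={0,4} pick 4 [0->4 ok]
  2: obs=x cand={1,2,3} pick 1 [4->1 ok]
  3: obs=x cand={1,2,3} pick 1 [1->1 ok]
  4: obs=x cand={1,2,3} pick 1 [1->1 ok]
  5: obs=x cand={1,2,3} pick 1 [1->1 ok]
  6: obs=y cand={0,4} pick 4 [1->4 ok]
  7: obs=x cand={1,2,3} pick 2 [4->2 ok]
  8: obs=y cand={0,4} pick 4 [2->4 ok]
  9: obs=x cand={1,2,3} pick 2 [4->2 ok]
  10: obs=x cand={1,2,3} pick 1 [2->1 ok]
  11: obs=x cand={1,2,3} pick 2 [1->2 ok]
  12: obs=x cand={1,2,3} pick 1 [2->1 ok]
  13: obs=x cand={1,2,3} pick 2 [1->2 ok]
  14: obs=y cand={0,4} pick 4 [2->4 ok]
  15: obs=x cand={1,2,3} pick 3 [4->3 ok]
  16: obs=y cand={0,4} pick 0 [3->0 ok]
  17: obs=y cand={0,4} pick 0 [0->0 ok]
  18: obs=y cand={0,4} pick 4 [0->4 ok]
  19: obs=x cand={1,2,3} pick 2 [4->2 ok]

0,4,1,1,1,1,4,2,4,2,1,2,1,2,4,3,0,0,4,2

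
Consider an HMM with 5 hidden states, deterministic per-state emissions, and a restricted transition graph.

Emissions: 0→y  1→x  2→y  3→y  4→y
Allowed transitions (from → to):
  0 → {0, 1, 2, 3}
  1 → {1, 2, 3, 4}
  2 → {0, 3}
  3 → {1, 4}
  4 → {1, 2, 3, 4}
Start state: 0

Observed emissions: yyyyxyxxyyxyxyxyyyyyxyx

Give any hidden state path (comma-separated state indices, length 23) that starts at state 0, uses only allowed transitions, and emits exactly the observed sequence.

  pos 0: y in {0,2,3,4}, choose 0; start
  pos 1: y in {0,2,3,4}, choose 3; 0->3 ok
  pos 2: y in {0,2,3,4}, choose 4; 3->4 ok
  pos 3: y in {0,2,3,4}, choose 3; 4->3 ok
  pos 4: x in {1}, choose 1; 3->1 ok
  pos 5: y in {0,2,3,4}, choose 3; 1->3 ok
  pos 6: x in {1}, choose 1; 3->1 ok
  pos 7: x in {1}, choose 1; 1->1 ok
  pos 8: y in {0,2,3,4}, choose 2; 1->2 ok
  pos 9: y in {0,2,3,4}, choose 3; 2->3 ok
  pos 10: x in {1}, choose 1; 3->1 ok
  pos 11: y in {0,2,3,4}, choose 3; 1->3 ok
  pos 12: x in {1}, choose 1; 3->1 ok
  pos 13: y in {0,2,3,4}, choose 4; 1->4 ok
  pos 14: x in {1}, choose 1; 4->1 ok
  pos 15: y in {0,2,3,4}, choose 2; 1->2 ok
  pos 16: y in {0,2,3,4}, choose 3; 2->3 ok
  pos 17: y in {0,2,3,4}, choose 4; 3->4 ok
  pos 18: y in {0,2,3,4}, choose 2; 4->2 ok
  pos 19: y in {0,2,3,4}, choose 0; 2->0 ok
  pos 20: x in {1}, choose 1; 0->1 ok
  pos 21: y in {0,2,3,4}, choose 4; 1->4 ok
  pos 22: x in {1}, choose 1; 4->1 ok

0,3,4,3,1,3,1,1,2,3,1,3,1,4,1,2,3,4,2,0,1,4,1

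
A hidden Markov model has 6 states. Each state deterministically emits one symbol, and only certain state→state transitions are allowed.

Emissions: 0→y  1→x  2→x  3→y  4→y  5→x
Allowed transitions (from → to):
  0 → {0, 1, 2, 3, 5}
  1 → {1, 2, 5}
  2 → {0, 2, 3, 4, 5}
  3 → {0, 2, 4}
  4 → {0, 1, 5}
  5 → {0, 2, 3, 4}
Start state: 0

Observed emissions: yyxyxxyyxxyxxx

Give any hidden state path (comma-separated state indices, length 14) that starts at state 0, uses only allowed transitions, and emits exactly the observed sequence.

  t0 'y' -> {0,3,4}, take 0 (start)
  t1 'y' -> {0,3,4}, take 0 (0->0 ok)
  t2 'x' -> {1,2,5}, take 2 (0->2 ok)
  t3 'y' -> {0,3,4}, take 4 (2->4 ok)
  t4 'x' -> {1,2,5}, take 1 (4->1 ok)
  t5 'x' -> {1,2,5}, take 5 (1->5 ok)
  t6 'y' -> {0,3,4}, take 0 (5->0 ok)
  t7 'y' -> {0,3,4}, take 0 (0->0 ok)
  t8 'x' -> {1,2,5}, take 2 (0->2 ok)
  t9 'x' -> {1,2,5}, take 2 (2->2 ok)
  t10 'y' -> {0,3,4}, take 4 (2->4 ok)
  t11 'x' -> {1,2,5}, take 1 (4->1 ok)
  t12 'x' -> {1,2,5}, take 1 (1->1 ok)
  t13 'x' -> {1,2,5}, take 5 (1->5 ok)

0,0,2,4,1,5,0,0,2,2,4,1,1,5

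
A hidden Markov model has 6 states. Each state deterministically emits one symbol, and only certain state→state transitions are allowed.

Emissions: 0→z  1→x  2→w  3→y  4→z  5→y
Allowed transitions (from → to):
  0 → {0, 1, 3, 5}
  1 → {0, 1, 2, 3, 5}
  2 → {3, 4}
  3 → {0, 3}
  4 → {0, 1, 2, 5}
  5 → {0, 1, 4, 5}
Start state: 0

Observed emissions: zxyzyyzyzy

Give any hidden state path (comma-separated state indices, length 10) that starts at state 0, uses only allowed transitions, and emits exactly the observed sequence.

  [0] z  {0,4}  => 0  start
  [1] x  {1}  => 1  0->1 ok
  [2] y  {3,5}  => 5  1->5 ok
  [3] z  {0,4}  => 4  5->4 ok
  [4] y  {3,5}  => 5  4->5 ok
  [5] y  {3,5}  => 5  5->5 ok
  [6] z  {0,4}  => 4  5->4 ok
  [7] y  {3,5}  => 5  4->5 ok
  [8] z  {0,4}  => 0  5->0 ok
  [9] y  {3,5}  => 3  0->3 ok

0,1,5,4,5,5,4,5,0,3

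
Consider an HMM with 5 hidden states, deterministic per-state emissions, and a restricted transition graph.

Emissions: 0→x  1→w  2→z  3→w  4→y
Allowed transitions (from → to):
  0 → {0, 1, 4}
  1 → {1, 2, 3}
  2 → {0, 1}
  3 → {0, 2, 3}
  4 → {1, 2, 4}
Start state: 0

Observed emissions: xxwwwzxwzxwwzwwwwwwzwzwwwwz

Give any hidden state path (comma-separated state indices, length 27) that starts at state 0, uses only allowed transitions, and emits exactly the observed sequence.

  pos 0: x in {0}, choose 0; start
  pos 1: x in {0}, choose 0; 0->0 ok
  pos 2: w in {1,3}, choose 1; 0->1 ok
  pos 3: w in {1,3}, choose 1; 1->1 ok
  pos 4: w in {1,3}, choose 1; 1->1 ok
  pos 5: z in {2}, choose 2; 1->2 ok
  pos 6: x in {0}, choose 0; 2->0 ok
  pos 7: w in {1,3}, choose 1; 0->1 ok
  pos 8: z in {2}, choose 2; 1->2 ok
  pos 9: x in {0}, choose 0; 2->0 ok
  pos 10: w in {1,3}, choose 1; 0->1 ok
  pos 11: w in {1,3}, choose 1; 1->1 ok
  pos 12: z in {2}, choose 2; 1->2 ok
  pos 13: w in {1,3}, choose 1; 2->1 ok
  pos 14: w in {1,3}, choose 1; 1->1 ok
  pos 15: w in {1,3}, choose 1; 1->1 ok
  pos 16: w in {1,3}, choose 3; 1->3 ok
  pos 17: w in {1,3}, choose 3; 3->3 ok
  pos 18: w in {1,3}, choose 3; 3->3 ok
  pos 19: z in {2}, choose 2; 3->2 ok
  pos 20: w in {1,3}, choose 1; 2->1 ok
  pos 21: z in {2}, choose 2; 1->2 ok
  pos 22: w in {1,3}, choose 1; 2->1 ok
  pos 23: w in {1,3}, choose 1; 1->1 ok
  pos 24: w in {1,3}, choose 1; 1->1 ok
  pos 25: w in {1,3}, choose 3; 1->3 ok
  pos 26: z in {2}, choose 2; 3->2 ok

0,0,1,1,1,2,0,1,2,0,1,1,2,1,1,1,3,3,3,2,1,2,1,1,1,3,2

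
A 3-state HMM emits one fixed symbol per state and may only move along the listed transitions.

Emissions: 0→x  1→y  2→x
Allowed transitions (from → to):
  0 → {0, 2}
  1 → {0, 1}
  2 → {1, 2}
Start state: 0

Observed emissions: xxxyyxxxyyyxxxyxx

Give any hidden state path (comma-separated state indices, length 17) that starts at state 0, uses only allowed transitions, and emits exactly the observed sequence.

0,0,2,1,1,0,0,2,1,1,1,0,0,2,1,0,2

  t0 'x' -> {0,2}, take 0 (start)
  t1 'x' -> {0,2}, take 0 (0->0 ok)
  t2 'x' -> {0,2}, take 2 (0->2 ok)
  t3 'y' -> {1}, take 1 (2->1 ok)
  t4 'y' -> {1}, take 1 (1->1 ok)
  t5 'x' -> {0,2}, take 0 (1->0 ok)
  t6 'x' -> {0,2}, take 0 (0->0 ok)
  t7 'x' -> {0,2}, take 2 (0->2 ok)
  t8 'y' -> {1}, take 1 (2->1 ok)
  t9 'y' -> {1}, take 1 (1->1 ok)
  t10 'y' -> {1}, take 1 (1->1 ok)
  t11 'x' -> {0,2}, take 0 (1->0 ok)
  t12 'x' -> {0,2}, take 0 (0->0 ok)
  t13 'x' -> {0,2}, take 2 (0->2 ok)
  t14 'y' -> {1}, take 1 (2->1 ok)
  t15 'x' -> {0,2}, take 0 (1->0 ok)
  t16 'x' -> {0,2}, take 2 (0->2 ok)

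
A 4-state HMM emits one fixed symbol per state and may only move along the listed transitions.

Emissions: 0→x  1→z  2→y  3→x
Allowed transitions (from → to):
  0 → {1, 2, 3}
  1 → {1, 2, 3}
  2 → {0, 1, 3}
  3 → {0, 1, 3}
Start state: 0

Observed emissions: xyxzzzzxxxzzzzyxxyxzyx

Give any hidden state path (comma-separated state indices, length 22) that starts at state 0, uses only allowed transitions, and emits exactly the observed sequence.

0,2,0,1,1,1,1,3,3,3,1,1,1,1,2,3,0,2,3,1,2,0

  pos 0: x in {0,3}, choose 0; start
  pos 1: y in {2}, choose 2; 0->2 ok
  pos 2: x in {0,3}, choose 0; 2->0 ok
  pos 3: z in {1}, choose 1; 0->1 ok
  pos 4: z in {1}, choose 1; 1->1 ok
  pos 5: z in {1}, choose 1; 1->1 ok
  pos 6: z in {1}, choose 1; 1->1 ok
  pos 7: x in {0,3}, choose 3; 1->3 ok
  pos 8: x in {0,3}, choose 3; 3->3 ok
  pos 9: x in {0,3}, choose 3; 3->3 ok
  pos 10: z in {1}, choose 1; 3->1 ok
  pos 11: z in {1}, choose 1; 1->1 ok
  pos 12: z in {1}, choose 1; 1->1 ok
  pos 13: z in {1}, choose 1; 1->1 ok
  pos 14: y in {2}, choose 2; 1->2 ok
  pos 15: x in {0,3}, choose 3; 2->3 ok
  pos 16: x in {0,3}, choose 0; 3->0 ok
  pos 17: y in {2}, choose 2; 0->2 ok
  pos 18: x in {0,3}, choose 3; 2->3 ok
  pos 19: z in {1}, choose 1; 3->1 ok
  pos 20: y in {2}, choose 2; 1->2 ok
  pos 21: x in {0,3}, choose 0; 2->0 ok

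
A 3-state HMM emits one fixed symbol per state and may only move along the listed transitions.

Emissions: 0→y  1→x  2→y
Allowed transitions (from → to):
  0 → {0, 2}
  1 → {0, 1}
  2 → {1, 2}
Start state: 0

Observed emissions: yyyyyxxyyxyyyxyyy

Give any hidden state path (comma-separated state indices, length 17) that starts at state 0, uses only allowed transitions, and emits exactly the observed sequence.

  0: obs=y cand={0,2} pick 0 [start]
  1: obs=y cand={0,2} pick 0 [0->0 ok]
  2: obs=y cand={0,2} pick 2 [0->2 ok]
  3: obs=y cand={0,2} pick 2 [2->2 ok]
  4: obs=y cand={0,2} pick 2 [2->2 ok]
  5: obs=x cand={1} pick 1 [2->1 ok]
  6: obs=x cand={1} pick 1 [1->1 ok]
  7: obs=y cand={0,2} pick 0 [1->0 ok]
  8: obs=y cand={0,2} pick 2 [0->2 ok]
  9: obs=x cand={1} pick 1 [2->1 ok]
  10: obs=y cand={0,2} pick 0 [1->0 ok]
  11: obs=y cand={0,2} pick 0 [0->0 ok]
  12: obs=y cand={0,2} pick 2 [0->2 ok]
  13: obs=x cand={1} pick 1 [2->1 ok]
  14: obs=y cand={0,2} pick 0 [1->0 ok]
  15: obs=y cand={0,2} pick 0 [0->0 ok]
  16: obs=y cand={0,2} pick 2 [0->2 ok]

0,0,2,2,2,1,1,0,2,1,0,0,2,1,0,0,2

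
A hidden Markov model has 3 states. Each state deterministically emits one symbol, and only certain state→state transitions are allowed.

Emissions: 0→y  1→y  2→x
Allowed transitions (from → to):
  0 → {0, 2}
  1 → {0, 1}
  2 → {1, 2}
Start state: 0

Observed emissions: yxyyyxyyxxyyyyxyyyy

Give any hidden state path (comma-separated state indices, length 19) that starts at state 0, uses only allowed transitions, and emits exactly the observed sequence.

0,2,1,1,0,2,1,0,2,2,1,1,0,0,2,1,0,0,0

  pos 0: y in {0,1}, choose 0; start
  pos 1: x in {2}, choose 2; 0->2 ok
  pos 2: y in {0,1}, choose 1; 2->1 ok
  pos 3: y in {0,1}, choose 1; 1->1 ok
  pos 4: y in {0,1}, choose 0; 1->0 ok
  pos 5: x in {2}, choose 2; 0->2 ok
  pos 6: y in {0,1}, choose 1; 2->1 ok
  pos 7: y in {0,1}, choose 0; 1->0 ok
  pos 8: x in {2}, choose 2; 0->2 ok
  pos 9: x in {2}, choose 2; 2->2 ok
  pos 10: y in {0,1}, choose 1; 2->1 ok
  pos 11: y in {0,1}, choose 1; 1->1 ok
  pos 12: y in {0,1}, choose 0; 1->0 ok
  pos 13: y in {0,1}, choose 0; 0->0 ok
  pos 14: x in {2}, choose 2; 0->2 ok
  pos 15: y in {0,1}, choose 1; 2->1 ok
  pos 16: y in {0,1}, choose 0; 1->0 ok
  pos 17: y in {0,1}, choose 0; 0->0 ok
  pos 18: y in {0,1}, choose 0; 0->0 ok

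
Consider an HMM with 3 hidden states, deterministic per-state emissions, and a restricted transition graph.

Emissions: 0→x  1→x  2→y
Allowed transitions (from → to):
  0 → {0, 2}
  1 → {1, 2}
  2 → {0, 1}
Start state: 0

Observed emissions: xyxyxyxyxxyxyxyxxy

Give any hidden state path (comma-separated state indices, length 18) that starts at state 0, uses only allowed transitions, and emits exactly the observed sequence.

0,2,0,2,1,2,0,2,1,1,2,0,2,0,2,1,1,2

  [0] x  {0,1}  => 0  start
  [1] y  {2}  => 2  0->2 ok
  [2] x  {0,1}  => 0  2->0 ok
  [3] y  {2}  => 2  0->2 ok
  [4] x  {0,1}  => 1  2->1 ok
  [5] y  {2}  => 2  1->2 ok
  [6] x  {0,1}  => 0  2->0 ok
  [7] y  {2}  => 2  0->2 ok
  [8] x  {0,1}  => 1  2->1 ok
  [9] x  {0,1}  => 1  1->1 ok
  [10] y  {2}  => 2  1->2 ok
  [11] x  {0,1}  => 0  2->0 ok
  [12] y  {2}  => 2  0->2 ok
  [13] x  {0,1}  => 0  2->0 ok
  [14] y  {2}  => 2  0->2 ok
  [15] x  {0,1}  => 1  2->1 ok
  [16] x  {0,1}  => 1  1->1 ok
  [17] y  {2}  => 2  1->2 ok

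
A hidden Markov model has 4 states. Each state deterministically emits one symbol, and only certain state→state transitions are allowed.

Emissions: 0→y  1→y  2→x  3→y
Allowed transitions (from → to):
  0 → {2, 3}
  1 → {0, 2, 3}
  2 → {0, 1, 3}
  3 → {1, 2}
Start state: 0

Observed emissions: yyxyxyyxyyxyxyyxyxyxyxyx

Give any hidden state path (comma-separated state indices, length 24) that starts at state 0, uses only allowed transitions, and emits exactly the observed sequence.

  0: obs=y cand={0,1,3} pick 0 [start]
  1: obs=y cand={0,1,3} pick 3 [0->3 ok]
  2: obs=x cand={2} pick 2 [3->2 ok]
  3: obs=y cand={0,1,3} pick 3 [2->3 ok]
  4: obs=x cand={2} pick 2 [3->2 ok]
  5: obs=y cand={0,1,3} pick 1 [2->1 ok]
  6: obs=y cand={0,1,3} pick 3 [1->3 ok]
  7: obs=x cand={2} pick 2 [3->2 ok]
  8: obs=y cand={0,1,3} pick 1 [2->1 ok]
  9: obs=y cand={0,1,3} pick 0 [1->0 ok]
  10: obs=x cand={2} pick 2 [0->2 ok]
  11: obs=y cand={0,1,3} pick 0 [2->0 ok]
  12: obs=x cand={2} pick 2 [0->2 ok]
  13: obs=y cand={0,1,3} pick 3 [2->3 ok]
  14: obs=y cand={0,1,3} pick 1 [3->1 ok]
  15: obs=x cand={2} pick 2 [1->2 ok]
  16: obs=y cand={0,1,3} pick 0 [2->0 ok]
  17: obs=x cand={2} pick 2 [0->2 ok]
  18: obs=y cand={0,1,3} pick 3 [2->3 ok]
  19: obs=x cand={2} pick 2 [3->2 ok]
  20: obs=y cand={0,1,3} pick 1 [2->1 ok]
  21: obs=x cand={2} pick 2 [1->2 ok]
  22: obs=y cand={0,1,3} pick 0 [2->0 ok]
  23: obs=x cand={2} pick 2 [0->2 ok]

0,3,2,3,2,1,3,2,1,0,2,0,2,3,1,2,0,2,3,2,1,2,0,2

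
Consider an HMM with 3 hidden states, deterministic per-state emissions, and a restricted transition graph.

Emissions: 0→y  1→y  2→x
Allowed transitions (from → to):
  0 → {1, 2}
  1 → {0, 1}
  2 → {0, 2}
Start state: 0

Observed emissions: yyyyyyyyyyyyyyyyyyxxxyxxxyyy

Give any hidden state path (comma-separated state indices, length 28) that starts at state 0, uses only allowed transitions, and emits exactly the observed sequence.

0,1,0,1,1,0,1,0,1,1,1,1,1,1,1,0,1,0,2,2,2,0,2,2,2,0,1,0

  0: obs=y cand={0,1} pick 0 [start]
  1: obs=y cand={0,1} pick 1 [0->1 ok]
  2: obs=y cand={0,1} pick 0 [1->0 ok]
  3: obs=y cand={0,1} pick 1 [0->1 ok]
  4: obs=y cand={0,1} pick 1 [1->1 ok]
  5: obs=y cand={0,1} pick 0 [1->0 ok]
  6: obs=y cand={0,1} pick 1 [0->1 ok]
  7: obs=y cand={0,1} pick 0 [1->0 ok]
  8: obs=y cand={0,1} pick 1 [0->1 ok]
  9: obs=y cand={0,1} pick 1 [1->1 ok]
  10: obs=y cand={0,1} pick 1 [1->1 ok]
  11: obs=y cand={0,1} pick 1 [1->1 ok]
  12: obs=y cand={0,1} pick 1 [1->1 ok]
  13: obs=y cand={0,1} pick 1 [1->1 ok]
  14: obs=y cand={0,1} pick 1 [1->1 ok]
  15: obs=y cand={0,1} pick 0 [1->0 ok]
  16: obs=y cand={0,1} pick 1 [0->1 ok]
  17: obs=y cand={0,1} pick 0 [1->0 ok]
  18: obs=x cand={2} pick 2 [0->2 ok]
  19: obs=x cand={2} pick 2 [2->2 ok]
  20: obs=x cand={2} pick 2 [2->2 ok]
  21: obs=y cand={0,1} pick 0 [2->0 ok]
  22: obs=x cand={2} pick 2 [0->2 ok]
  23: obs=x cand={2} pick 2 [2->2 ok]
  24: obs=x cand={2} pick 2 [2->2 ok]
  25: obs=y cand={0,1} pick 0 [2->0 ok]
  26: obs=y cand={0,1} pick 1 [0->1 ok]
  27: obs=y cand={0,1} pick 0 [1->0 ok]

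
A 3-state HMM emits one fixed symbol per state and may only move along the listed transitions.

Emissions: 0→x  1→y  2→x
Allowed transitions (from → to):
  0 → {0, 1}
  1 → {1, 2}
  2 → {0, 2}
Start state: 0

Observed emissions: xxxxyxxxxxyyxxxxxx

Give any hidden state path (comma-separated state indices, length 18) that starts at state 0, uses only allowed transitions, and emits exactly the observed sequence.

  pos 0: x in {0,2}, choose 0; start
  pos 1: x in {0,2}, choose 0; 0->0 ok
  pos 2: x in {0,2}, choose 0; 0->0 ok
  pos 3: x in {0,2}, choose 0; 0->0 ok
  pos 4: y in {1}, choose 1; 0->1 ok
  pos 5: x in {0,2}, choose 2; 1->2 ok
  pos 6: x in {0,2}, choose 2; 2->2 ok
  pos 7: x in {0,2}, choose 0; 2->0 ok
  pos 8: x in {0,2}, choose 0; 0->0 ok
  pos 9: x in {0,2}, choose 0; 0->0 ok
  pos 10: y in {1}, choose 1; 0->1 ok
  pos 11: y in {1}, choose 1; 1->1 ok
  pos 12: x in {0,2}, choose 2; 1->2 ok
  pos 13: x in {0,2}, choose 2; 2->2 ok
  pos 14: x in {0,2}, choose 2; 2->2 ok
  pos 15: x in {0,2}, choose 2; 2->2 ok
  pos 16: x in {0,2}, choose 2; 2->2 ok
  pos 17: x in {0,2}, choose 2; 2->2 ok

0,0,0,0,1,2,2,0,0,0,1,1,2,2,2,2,2,2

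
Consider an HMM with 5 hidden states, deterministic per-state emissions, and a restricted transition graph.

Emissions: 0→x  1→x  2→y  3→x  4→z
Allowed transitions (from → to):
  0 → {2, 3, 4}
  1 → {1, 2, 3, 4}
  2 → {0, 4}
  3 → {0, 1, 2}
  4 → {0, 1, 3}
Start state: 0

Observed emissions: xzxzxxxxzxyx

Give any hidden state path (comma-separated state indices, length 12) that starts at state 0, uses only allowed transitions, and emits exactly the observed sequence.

0,4,1,4,1,1,3,1,4,3,2,0

  0: obs=x cand={0,1,3} pick 0 [start]
  1: obs=z cand={4} pick 4 [0->4 ok]
  2: obs=x cand={0,1,3} pick 1 [4->1 ok]
  3: obs=z cand={4} pick 4 [1->4 ok]
  4: obs=x cand={0,1,3} pick 1 [4->1 ok]
  5: obs=x cand={0,1,3} pick 1 [1->1 ok]
  6: obs=x cand={0,1,3} pick 3 [1->3 ok]
  7: obs=x cand={0,1,3} pick 1 [3->1 ok]
  8: obs=z cand={4} pick 4 [1->4 ok]
  9: obs=x cand={0,1,3} pick 3 [4->3 ok]
  10: obs=y cand={2} pick 2 [3->2 ok]
  11: obs=x cand={0,1,3} pick 0 [2->0 ok]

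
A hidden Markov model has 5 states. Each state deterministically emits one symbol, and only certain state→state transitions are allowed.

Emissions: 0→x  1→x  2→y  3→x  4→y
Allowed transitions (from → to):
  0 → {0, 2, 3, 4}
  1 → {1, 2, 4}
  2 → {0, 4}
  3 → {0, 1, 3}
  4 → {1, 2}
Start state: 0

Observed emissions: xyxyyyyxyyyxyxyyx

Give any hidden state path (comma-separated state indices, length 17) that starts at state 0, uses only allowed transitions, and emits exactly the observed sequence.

  pos 0: x in {0,1,3}, choose 0; start
  pos 1: y in {2,4}, choose 4; 0->4 ok
  pos 2: x in {0,1,3}, choose 1; 4->1 ok
  pos 3: y in {2,4}, choose 4; 1->4 ok
  pos 4: y in {2,4}, choose 2; 4->2 ok
  pos 5: y in {2,4}, choose 4; 2->4 ok
  pos 6: y in {2,4}, choose 2; 4->2 ok
  pos 7: x in {0,1,3}, choose 0; 2->0 ok
  pos 8: y in {2,4}, choose 2; 0->2 ok
  pos 9: y in {2,4}, choose 4; 2->4 ok
  pos 10: y in {2,4}, choose 2; 4->2 ok
  pos 11: x in {0,1,3}, choose 0; 2->0 ok
  pos 12: y in {2,4}, choose 2; 0->2 ok
  pos 13: x in {0,1,3}, choose 0; 2->0 ok
  pos 14: y in {2,4}, choose 2; 0->2 ok
  pos 15: y in {2,4}, choose 4; 2->4 ok
  pos 16: x in {0,1,3}, choose 1; 4->1 ok

0,4,1,4,2,4,2,0,2,4,2,0,2,0,2,4,1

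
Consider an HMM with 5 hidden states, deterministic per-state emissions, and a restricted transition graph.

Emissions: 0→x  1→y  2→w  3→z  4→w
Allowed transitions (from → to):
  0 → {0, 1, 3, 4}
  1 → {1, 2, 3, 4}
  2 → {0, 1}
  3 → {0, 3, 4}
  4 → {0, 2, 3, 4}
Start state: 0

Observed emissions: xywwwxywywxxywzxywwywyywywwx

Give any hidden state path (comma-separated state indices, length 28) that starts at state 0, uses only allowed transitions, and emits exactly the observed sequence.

0,1,4,4,2,0,1,2,1,2,0,0,1,4,3,0,1,4,2,1,2,1,1,2,1,4,4,0

  t0 'x' -> {0}, take 0 (start)
  t1 'y' -> {1}, take 1 (0->1 ok)
  t2 'w' -> {2,4}, take 4 (1->4 ok)
  t3 'w' -> {2,4}, take 4 (4->4 ok)
  t4 'w' -> {2,4}, take 2 (4->2 ok)
  t5 'x' -> {0}, take 0 (2->0 ok)
  t6 'y' -> {1}, take 1 (0->1 ok)
  t7 'w' -> {2,4}, take 2 (1->2 ok)
  t8 'y' -> {1}, take 1 (2->1 ok)
  t9 'w' -> {2,4}, take 2 (1->2 ok)
  t10 'x' -> {0}, take 0 (2->0 ok)
  t11 'x' -> {0}, take 0 (0->0 ok)
  t12 'y' -> {1}, take 1 (0->1 ok)
  t13 'w' -> {2,4}, take 4 (1->4 ok)
  t14 'z' -> {3}, take 3 (4->3 ok)
  t15 'x' -> {0}, take 0 (3->0 ok)
  t16 'y' -> {1}, take 1 (0->1 ok)
  t17 'w' -> {2,4}, take 4 (1->4 ok)
  t18 'w' -> {2,4}, take 2 (4->2 ok)
  t19 'y' -> {1}, take 1 (2->1 ok)
  t20 'w' -> {2,4}, take 2 (1->2 ok)
  t21 'y' -> {1}, take 1 (2->1 ok)
  t22 'y' -> {1}, take 1 (1->1 ok)
  t23 'w' -> {2,4}, take 2 (1->2 ok)
  t24 'y' -> {1}, take 1 (2->1 ok)
  t25 'w' -> {2,4}, take 4 (1->4 ok)
  t26 'w' -> {2,4}, take 4 (4->4 ok)
  t27 'x' -> {0}, take 0 (4->0 ok)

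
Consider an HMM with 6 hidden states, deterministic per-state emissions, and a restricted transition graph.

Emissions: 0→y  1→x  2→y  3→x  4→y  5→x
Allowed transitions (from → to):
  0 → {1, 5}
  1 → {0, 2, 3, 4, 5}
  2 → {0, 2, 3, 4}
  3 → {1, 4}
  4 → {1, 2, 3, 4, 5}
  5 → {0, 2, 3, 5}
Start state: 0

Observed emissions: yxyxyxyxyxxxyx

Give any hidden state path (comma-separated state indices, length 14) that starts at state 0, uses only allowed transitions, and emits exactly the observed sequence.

0,5,0,5,0,5,0,1,4,1,5,3,4,1

  t0 'y' -> {0,2,4}, take 0 (start)
  t1 'x' -> {1,3,5}, take 5 (0->5 ok)
  t2 'y' -> {0,2,4}, take 0 (5->0 ok)
  t3 'x' -> {1,3,5}, take 5 (0->5 ok)
  t4 'y' -> {0,2,4}, take 0 (5->0 ok)
  t5 'x' -> {1,3,5}, take 5 (0->5 ok)
  t6 'y' -> {0,2,4}, take 0 (5->0 ok)
  t7 'x' -> {1,3,5}, take 1 (0->1 ok)
  t8 'y' -> {0,2,4}, take 4 (1->4 ok)
  t9 'x' -> {1,3,5}, take 1 (4->1 ok)
  t10 'x' -> {1,3,5}, take 5 (1->5 ok)
  t11 'x' -> {1,3,5}, take 3 (5->3 ok)
  t12 'y' -> {0,2,4}, take 4 (3->4 ok)
  t13 'x' -> {1,3,5}, take 1 (4->1 ok)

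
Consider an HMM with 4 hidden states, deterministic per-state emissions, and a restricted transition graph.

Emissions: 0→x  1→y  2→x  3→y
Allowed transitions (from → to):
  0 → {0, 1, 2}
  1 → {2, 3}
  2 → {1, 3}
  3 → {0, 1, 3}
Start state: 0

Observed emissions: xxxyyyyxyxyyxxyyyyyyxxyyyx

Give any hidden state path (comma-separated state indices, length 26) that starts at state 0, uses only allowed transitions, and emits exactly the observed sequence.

0,0,2,1,3,3,1,2,1,2,1,3,0,0,1,3,3,3,1,3,0,2,3,1,3,0

  [0] x  {0,2}  => 0  start
  [1] x  {0,2}  => 0  0->0 ok
  [2] x  {0,2}  => 2  0->2 ok
  [3] y  {1,3}  => 1  2->1 ok
  [4] y  {1,3}  => 3  1->3 ok
  [5] y  {1,3}  => 3  3->3 ok
  [6] y  {1,3}  => 1  3->1 ok
  [7] x  {0,2}  => 2  1->2 ok
  [8] y  {1,3}  => 1  2->1 ok
  [9] x  {0,2}  => 2  1->2 ok
  [10] y  {1,3}  => 1  2->1 ok
  [11] y  {1,3}  => 3  1->3 ok
  [12] x  {0,2}  => 0  3->0 ok
  [13] x  {0,2}  => 0  0->0 ok
  [14] y  {1,3}  => 1  0->1 ok
  [15] y  {1,3}  => 3  1->3 ok
  [16] y  {1,3}  => 3  3->3 ok
  [17] y  {1,3}  => 3  3->3 ok
  [18] y  {1,3}  => 1  3->1 ok
  [19] y  {1,3}  => 3  1->3 ok
  [20] x  {0,2}  => 0  3->0 ok
  [21] x  {0,2}  => 2  0->2 ok
  [22] y  {1,3}  => 3  2->3 ok
  [23] y  {1,3}  => 1  3->1 ok
  [24] y  {1,3}  => 3  1->3 ok
  [25] x  {0,2}  => 0  3->0 ok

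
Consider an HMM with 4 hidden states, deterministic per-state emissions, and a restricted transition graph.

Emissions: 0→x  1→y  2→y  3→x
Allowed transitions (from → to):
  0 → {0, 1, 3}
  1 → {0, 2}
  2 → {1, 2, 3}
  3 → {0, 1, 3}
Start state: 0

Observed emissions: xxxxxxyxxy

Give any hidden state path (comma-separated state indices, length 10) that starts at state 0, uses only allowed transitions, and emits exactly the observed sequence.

  t0 'x' -> {0,3}, take 0 (start)
  t1 'x' -> {0,3}, take 3 (0->3 ok)
  t2 'x' -> {0,3}, take 0 (3->0 ok)
  t3 'x' -> {0,3}, take 3 (0->3 ok)
  t4 'x' -> {0,3}, take 3 (3->3 ok)
  t5 'x' -> {0,3}, take 0 (3->0 ok)
  t6 'y' -> {1,2}, take 1 (0->1 ok)
  t7 'x' -> {0,3}, take 0 (1->0 ok)
  t8 'x' -> {0,3}, take 0 (0->0 ok)
  t9 'y' -> {1,2}, take 1 (0->1 ok)

0,3,0,3,3,0,1,0,0,1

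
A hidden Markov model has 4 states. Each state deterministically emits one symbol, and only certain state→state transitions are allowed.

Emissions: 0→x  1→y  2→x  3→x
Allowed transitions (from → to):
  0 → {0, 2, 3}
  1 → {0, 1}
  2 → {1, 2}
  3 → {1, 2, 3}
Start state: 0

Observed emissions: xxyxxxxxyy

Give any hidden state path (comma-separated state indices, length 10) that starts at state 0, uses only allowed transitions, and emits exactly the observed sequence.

0,3,1,0,0,0,0,3,1,1

  pos 0: x in {0,2,3}, choose 0; start
  pos 1: x in {0,2,3}, choose 3; 0->3 ok
  pos 2: y in {1}, choose 1; 3->1 ok
  pos 3: x in {0,2,3}, choose 0; 1->0 ok
  pos 4: x in {0,2,3}, choose 0; 0->0 ok
  pos 5: x in {0,2,3}, choose 0; 0->0 ok
  pos 6: x in {0,2,3}, choose 0; 0->0 ok
  pos 7: x in {0,2,3}, choose 3; 0->3 ok
  pos 8: y in {1}, choose 1; 3->1 ok
  pos 9: y in {1}, choose 1; 1->1 ok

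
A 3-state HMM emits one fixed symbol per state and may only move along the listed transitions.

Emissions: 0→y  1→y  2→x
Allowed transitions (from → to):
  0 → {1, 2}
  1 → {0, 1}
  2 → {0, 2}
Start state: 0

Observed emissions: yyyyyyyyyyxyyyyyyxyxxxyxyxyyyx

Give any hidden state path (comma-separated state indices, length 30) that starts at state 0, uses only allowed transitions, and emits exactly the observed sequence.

  t0 'y' -> {0,1}, take 0 (start)
  t1 'y' -> {0,1}, take 1 (0->1 ok)
  t2 'y' -> {0,1}, take 0 (1->0 ok)
  t3 'y' -> {0,1}, take 1 (0->1 ok)
  t4 'y' -> {0,1}, take 1 (1->1 ok)
  t5 'y' -> {0,1}, take 0 (1->0 ok)
  t6 'y' -> {0,1}, take 1 (0->1 ok)
  t7 'y' -> {0,1}, take 1 (1->1 ok)
  t8 'y' -> {0,1}, take 1 (1->1 ok)
  t9 'y' -> {0,1}, take 0 (1->0 ok)
  t10 'x' -> {2}, take 2 (0->2 ok)
  t11 'y' -> {0,1}, take 0 (2->0 ok)
  t12 'y' -> {0,1}, take 1 (0->1 ok)
  t13 'y' -> {0,1}, take 1 (1->1 ok)
  t14 'y' -> {0,1}, take 1 (1->1 ok)
  t15 'y' -> {0,1}, take 1 (1->1 ok)
  t16 'y' -> {0,1}, take 0 (1->0 ok)
  t17 'x' -> {2}, take 2 (0->2 ok)
  t18 'y' -> {0,1}, take 0 (2->0 ok)
  t19 'x' -> {2}, take 2 (0->2 ok)
  t20 'x' -> {2}, take 2 (2->2 ok)
  t21 'x' -> {2}, take 2 (2->2 ok)
  t22 'y' -> {0,1}, take 0 (2->0 ok)
  t23 'x' -> {2}, take 2 (0->2 ok)
  t24 'y' -> {0,1}, take 0 (2->0 ok)
  t25 'x' -> {2}, take 2 (0->2 ok)
  t26 'y' -> {0,1}, take 0 (2->0 ok)
  t27 'y' -> {0,1}, take 1 (0->1 ok)
  t28 'y' -> {0,1}, take 0 (1->0 ok)
  t29 'x' -> {2}, take 2 (0->2 ok)

0,1,0,1,1,0,1,1,1,0,2,0,1,1,1,1,0,2,0,2,2,2,0,2,0,2,0,1,0,2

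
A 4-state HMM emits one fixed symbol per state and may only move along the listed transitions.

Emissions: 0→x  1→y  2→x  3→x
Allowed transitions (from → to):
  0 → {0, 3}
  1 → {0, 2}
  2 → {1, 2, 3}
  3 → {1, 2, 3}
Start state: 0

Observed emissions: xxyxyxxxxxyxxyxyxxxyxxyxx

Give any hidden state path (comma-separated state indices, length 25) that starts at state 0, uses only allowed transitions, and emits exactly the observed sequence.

0,3,1,2,1,2,2,2,2,2,1,0,3,1,2,1,0,3,3,1,2,3,1,0,0

  [0] x  {0,2,3}  => 0  start
  [1] x  {0,2,3}  => 3  0->3 ok
  [2] y  {1}  => 1  3->1 ok
  [3] x  {0,2,3}  => 2  1->2 ok
  [4] y  {1}  => 1  2->1 ok
  [5] x  {0,2,3}  => 2  1->2 ok
  [6] x  {0,2,3}  => 2  2->2 ok
  [7] x  {0,2,3}  => 2  2->2 ok
  [8] x  {0,2,3}  => 2  2->2 ok
  [9] x  {0,2,3}  => 2  2->2 ok
  [10] y  {1}  => 1  2->1 ok
  [11] x  {0,2,3}  => 0  1->0 ok
  [12] x  {0,2,3}  => 3  0->3 ok
  [13] y  {1}  => 1  3->1 ok
  [14] x  {0,2,3}  => 2  1->2 ok
  [15] y  {1}  => 1  2->1 ok
  [16] x  {0,2,3}  => 0  1->0 ok
  [17] x  {0,2,3}  => 3  0->3 ok
  [18] x  {0,2,3}  => 3  3->3 ok
  [19] y  {1}  => 1  3->1 ok
  [20] x  {0,2,3}  => 2  1->2 ok
  [21] x  {0,2,3}  => 3  2->3 ok
  [22] y  {1}  => 1  3->1 ok
  [23] x  {0,2,3}  => 0  1->0 ok
  [24] x  {0,2,3}  => 0  0->0 ok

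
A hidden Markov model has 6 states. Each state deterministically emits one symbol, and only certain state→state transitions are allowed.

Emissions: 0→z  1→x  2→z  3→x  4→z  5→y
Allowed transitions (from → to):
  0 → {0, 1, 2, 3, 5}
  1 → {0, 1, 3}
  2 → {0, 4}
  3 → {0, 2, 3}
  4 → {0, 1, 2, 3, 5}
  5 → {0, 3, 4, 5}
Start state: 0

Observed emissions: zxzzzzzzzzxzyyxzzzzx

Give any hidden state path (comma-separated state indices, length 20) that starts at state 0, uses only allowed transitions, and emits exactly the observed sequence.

0,3,2,4,0,2,0,0,2,4,1,0,5,5,3,0,0,2,4,3

  t0 'z' -> {0,2,4}, take 0 (start)
  t1 'x' -> {1,3}, take 3 (0->3 ok)
  t2 'z' -> {0,2,4}, take 2 (3->2 ok)
  t3 'z' -> {0,2,4}, take 4 (2->4 ok)
  t4 'z' -> {0,2,4}, take 0 (4->0 ok)
  t5 'z' -> {0,2,4}, take 2 (0->2 ok)
  t6 'z' -> {0,2,4}, take 0 (2->0 ok)
  t7 'z' -> {0,2,4}, take 0 (0->0 ok)
  t8 'z' -> {0,2,4}, take 2 (0->2 ok)
  t9 'z' -> {0,2,4}, take 4 (2->4 ok)
  t10 'x' -> {1,3}, take 1 (4->1 ok)
  t11 'z' -> {0,2,4}, take 0 (1->0 ok)
  t12 'y' -> {5}, take 5 (0->5 ok)
  t13 'y' -> {5}, take 5 (5->5 ok)
  t14 'x' -> {1,3}, take 3 (5->3 ok)
  t15 'z' -> {0,2,4}, take 0 (3->0 ok)
  t16 'z' -> {0,2,4}, take 0 (0->0 ok)
  t17 'z' -> {0,2,4}, take 2 (0->2 ok)
  t18 'z' -> {0,2,4}, take 4 (2->4 ok)
  t19 'x' -> {1,3}, take 3 (4->3 ok)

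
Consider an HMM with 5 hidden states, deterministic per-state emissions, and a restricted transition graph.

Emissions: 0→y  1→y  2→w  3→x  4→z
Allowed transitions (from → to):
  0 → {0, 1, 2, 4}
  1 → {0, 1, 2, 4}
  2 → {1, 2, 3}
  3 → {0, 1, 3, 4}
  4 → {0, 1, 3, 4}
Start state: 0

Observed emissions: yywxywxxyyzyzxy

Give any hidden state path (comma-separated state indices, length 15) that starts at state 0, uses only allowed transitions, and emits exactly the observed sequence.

  0: obs=y cand={0,1} pick 0 [start]
  1: obs=y cand={0,1} pick 0 [0->0 ok]
  2: obs=w cand={2} pick 2 [0->2 ok]
  3: obs=x cand={3} pick 3 [2->3 ok]
  4: obs=y cand={0,1} pick 1 [3->1 ok]
  5: obs=w cand={2} pick 2 [1->2 ok]
  6: obs=x cand={3} pick 3 [2->3 ok]
  7: obs=x cand={3} pick 3 [3->3 ok]
  8: obs=y cand={0,1} pick 0 [3->0 ok]
  9: obs=y cand={0,1} pick 0 [0->0 ok]
  10: obs=z cand={4} pick 4 [0->4 ok]
  11: obs=y cand={0,1} pick 1 [4->1 ok]
  12: obs=z cand={4} pick 4 [1->4 ok]
  13: obs=x cand={3} pick 3 [4->3 ok]
  14: obs=y cand={0,1} pick 0 [3->0 ok]

0,0,2,3,1,2,3,3,0,0,4,1,4,3,0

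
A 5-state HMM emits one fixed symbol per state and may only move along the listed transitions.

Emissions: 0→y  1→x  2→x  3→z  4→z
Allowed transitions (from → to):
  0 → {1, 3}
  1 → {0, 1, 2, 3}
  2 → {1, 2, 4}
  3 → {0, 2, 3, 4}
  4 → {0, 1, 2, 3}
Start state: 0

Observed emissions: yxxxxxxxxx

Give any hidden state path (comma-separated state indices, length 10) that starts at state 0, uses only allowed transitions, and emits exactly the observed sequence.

  pos 0: y in {0}, choose 0; start
  pos 1: x in {1,2}, choose 1; 0->1 ok
  pos 2: x in {1,2}, choose 1; 1->1 ok
  pos 3: x in {1,2}, choose 2; 1->2 ok
  pos 4: x in {1,2}, choose 1; 2->1 ok
  pos 5: x in {1,2}, choose 2; 1->2 ok
  pos 6: x in {1,2}, choose 2; 2->2 ok
  pos 7: x in {1,2}, choose 1; 2->1 ok
  pos 8: x in {1,2}, choose 1; 1->1 ok
  pos 9: x in {1,2}, choose 2; 1->2 ok

0,1,1,2,1,2,2,1,1,2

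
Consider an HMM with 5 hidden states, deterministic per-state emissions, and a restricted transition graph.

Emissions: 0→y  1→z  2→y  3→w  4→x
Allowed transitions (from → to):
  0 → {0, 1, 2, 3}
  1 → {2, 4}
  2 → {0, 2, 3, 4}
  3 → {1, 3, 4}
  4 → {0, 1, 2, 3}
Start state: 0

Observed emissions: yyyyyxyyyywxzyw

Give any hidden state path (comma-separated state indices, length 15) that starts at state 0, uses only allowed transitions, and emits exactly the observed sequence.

0,2,2,2,2,4,0,0,0,2,3,4,1,2,3

  t0 'y' -> {0,2}, take 0 (start)
  t1 'y' -> {0,2}, take 2 (0->2 ok)
  t2 'y' -> {0,2}, take 2 (2->2 ok)
  t3 'y' -> {0,2}, take 2 (2->2 ok)
  t4 'y' -> {0,2}, take 2 (2->2 ok)
  t5 'x' -> {4}, take 4 (2->4 ok)
  t6 'y' -> {0,2}, take 0 (4->0 ok)
  t7 'y' -> {0,2}, take 0 (0->0 ok)
  t8 'y' -> {0,2}, take 0 (0->0 ok)
  t9 'y' -> {0,2}, take 2 (0->2 ok)
  t10 'w' -> {3}, take 3 (2->3 ok)
  t11 'x' -> {4}, take 4 (3->4 ok)
  t12 'z' -> {1}, take 1 (4->1 ok)
  t13 'y' -> {0,2}, take 2 (1->2 ok)
  t14 'w' -> {3}, take 3 (2->3 ok)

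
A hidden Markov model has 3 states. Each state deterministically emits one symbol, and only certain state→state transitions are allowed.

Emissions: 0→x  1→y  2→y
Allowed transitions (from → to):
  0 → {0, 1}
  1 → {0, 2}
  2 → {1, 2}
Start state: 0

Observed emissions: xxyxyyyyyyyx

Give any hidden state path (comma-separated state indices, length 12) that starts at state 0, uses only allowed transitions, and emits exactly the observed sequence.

0,0,1,0,1,2,2,2,2,2,1,0

  pos 0: x in {0}, choose 0; start
  pos 1: x in {0}, choose 0; 0->0 ok
  pos 2: y in {1,2}, choose 1; 0->1 ok
  pos 3: x in {0}, choose 0; 1->0 ok
  pos 4: y in {1,2}, choose 1; 0->1 ok
  pos 5: y in {1,2}, choose 2; 1->2 ok
  pos 6: y in {1,2}, choose 2; 2->2 ok
  pos 7: y in {1,2}, choose 2; 2->2 ok
  pos 8: y in {1,2}, choose 2; 2->2 ok
  pos 9: y in {1,2}, choose 2; 2->2 ok
  pos 10: y in {1,2}, choose 1; 2->1 ok
  pos 11: x in {0}, choose 0; 1->0 ok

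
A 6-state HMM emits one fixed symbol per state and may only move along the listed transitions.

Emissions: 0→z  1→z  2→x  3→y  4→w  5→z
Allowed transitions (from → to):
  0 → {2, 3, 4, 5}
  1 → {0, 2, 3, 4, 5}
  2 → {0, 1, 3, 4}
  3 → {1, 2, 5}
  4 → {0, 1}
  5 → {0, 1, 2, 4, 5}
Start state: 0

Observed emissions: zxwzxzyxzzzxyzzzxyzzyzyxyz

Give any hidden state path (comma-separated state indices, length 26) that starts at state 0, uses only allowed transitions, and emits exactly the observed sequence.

  t0 'z' -> {0,1,5}, take 0 (start)
  t1 'x' -> {2}, take 2 (0->2 ok)
  t2 'w' -> {4}, take 4 (2->4 ok)
  t3 'z' -> {0,1,5}, take 1 (4->1 ok)
  t4 'x' -> {2}, take 2 (1->2 ok)
  t5 'z' -> {0,1,5}, take 1 (2->1 ok)
  t6 'y' -> {3}, take 3 (1->3 ok)
  t7 'x' -> {2}, take 2 (3->2 ok)
  t8 'z' -> {0,1,5}, take 1 (2->1 ok)
  t9 'z' -> {0,1,5}, take 0 (1->0 ok)
  t10 'z' -> {0,1,5}, take 5 (0->5 ok)
  t11 'x' -> {2}, take 2 (5->2 ok)
  t12 'y' -> {3}, take 3 (2->3 ok)
  t13 'z' -> {0,1,5}, take 5 (3->5 ok)
  t14 'z' -> {0,1,5}, take 0 (5->0 ok)
  t15 'z' -> {0,1,5}, take 5 (0->5 ok)
  t16 'x' -> {2}, take 2 (5->2 ok)
  t17 'y' -> {3}, take 3 (2->3 ok)
  t18 'z' -> {0,1,5}, take 5 (3->5 ok)
  t19 'z' -> {0,1,5}, take 0 (5->0 ok)
  t20 'y' -> {3}, take 3 (0->3 ok)
  t21 'z' -> {0,1,5}, take 1 (3->1 ok)
  t22 'y' -> {3}, take 3 (1->3 ok)
  t23 'x' -> {2}, take 2 (3->2 ok)
  t24 'y' -> {3}, take 3 (2->3 ok)
  t25 'z' -> {0,1,5}, take 5 (3->5 ok)

0,2,4,1,2,1,3,2,1,0,5,2,3,5,0,5,2,3,5,0,3,1,3,2,3,5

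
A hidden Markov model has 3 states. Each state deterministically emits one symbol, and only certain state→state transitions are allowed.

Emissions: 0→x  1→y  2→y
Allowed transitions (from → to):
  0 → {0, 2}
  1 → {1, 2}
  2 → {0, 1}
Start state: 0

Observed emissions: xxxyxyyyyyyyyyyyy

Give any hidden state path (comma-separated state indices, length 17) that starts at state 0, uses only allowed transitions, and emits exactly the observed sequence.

  0: obs=x cand={0} pick 0 [start]
  1: obs=x cand={0} pick 0 [0->0 ok]
  2: obs=x cand={0} pick 0 [0->0 ok]
  3: obs=y cand={1,2} pick 2 [0->2 ok]
  4: obs=x cand={0} pick 0 [2->0 ok]
  5: obs=y cand={1,2} pick 2 [0->2 ok]
  6: obs=y cand={1,2} pick 1 [2->1 ok]
  7: obs=y cand={1,2} pick 2 [1->2 ok]
  8: obs=y cand={1,2} pick 1 [2->1 ok]
  9: obs=y cand={1,2} pick 1 [1->1 ok]
  10: obs=y cand={1,2} pick 1 [1->1 ok]
  11: obs=y cand={1,2} pick 2 [1->2 ok]
  12: obs=y cand={1,2} pick 1 [2->1 ok]
  13: obs=y cand={1,2} pick 1 [1->1 ok]
  14: obs=y cand={1,2} pick 2 [1->2 ok]
  15: obs=y cand={1,2} pick 1 [2->1 ok]
  16: obs=y cand={1,2} pick 2 [1->2 ok]

0,0,0,2,0,2,1,2,1,1,1,2,1,1,2,1,2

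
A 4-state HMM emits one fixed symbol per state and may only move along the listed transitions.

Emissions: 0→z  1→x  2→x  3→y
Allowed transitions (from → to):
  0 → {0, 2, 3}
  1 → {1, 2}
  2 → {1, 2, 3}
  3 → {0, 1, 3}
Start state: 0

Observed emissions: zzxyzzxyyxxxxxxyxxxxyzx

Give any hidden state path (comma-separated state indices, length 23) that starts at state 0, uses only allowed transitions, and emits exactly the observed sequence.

  t0 'z' -> {0}, take 0 (start)
  t1 'z' -> {0}, take 0 (0->0 ok)
  t2 'x' -> {1,2}, take 2 (0->2 ok)
  t3 'y' -> {3}, take 3 (2->3 ok)
  t4 'z' -> {0}, take 0 (3->0 ok)
  t5 'z' -> {0}, take 0 (0->0 ok)
  t6 'x' -> {1,2}, take 2 (0->2 ok)
  t7 'y' -> {3}, take 3 (2->3 ok)
  t8 'y' -> {3}, take 3 (3->3 ok)
  t9 'x' -> {1,2}, take 1 (3->1 ok)
  t10 'x' -> {1,2}, take 2 (1->2 ok)
  t11 'x' -> {1,2}, take 2 (2->2 ok)
  t12 'x' -> {1,2}, take 2 (2->2 ok)
  t13 'x' -> {1,2}, take 1 (2->1 ok)
  t14 'x' -> {1,2}, take 2 (1->2 ok)
  t15 'y' -> {3}, take 3 (2->3 ok)
  t16 'x' -> {1,2}, take 1 (3->1 ok)
  t17 'x' -> {1,2}, take 1 (1->1 ok)
  t18 'x' -> {1,2}, take 1 (1->1 ok)
  t19 'x' -> {1,2}, take 2 (1->2 ok)
  t20 'y' -> {3}, take 3 (2->3 ok)
  t21 'z' -> {0}, take 0 (3->0 ok)
  t22 'x' -> {1,2}, take 2 (0->2 ok)

0,0,2,3,0,0,2,3,3,1,2,2,2,1,2,3,1,1,1,2,3,0,2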